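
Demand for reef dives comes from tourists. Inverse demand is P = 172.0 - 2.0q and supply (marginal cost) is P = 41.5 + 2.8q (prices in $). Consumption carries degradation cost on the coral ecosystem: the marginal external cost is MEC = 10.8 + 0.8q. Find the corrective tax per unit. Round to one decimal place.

Social marginal benefit = demand − MEC = 161.2 - 2.8q.
Set SMB = MC: 161.2 - 2.8q = 41.5 + 2.8q → q* = 21.3750.
The Pigouvian tax equals MEC at q*: 10.8 + 0.8×21.3750 = 27.9000.

tax = $27.9 per unit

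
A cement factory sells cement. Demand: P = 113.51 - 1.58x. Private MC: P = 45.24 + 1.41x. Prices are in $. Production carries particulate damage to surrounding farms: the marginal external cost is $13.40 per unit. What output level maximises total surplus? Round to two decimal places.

x* = 18.35

Social marginal cost = private MC + MEC = 58.64 + 1.41x.
Set SMC = demand: 58.64 + 1.41x = 113.51 - 1.58x → x* = 18.3512.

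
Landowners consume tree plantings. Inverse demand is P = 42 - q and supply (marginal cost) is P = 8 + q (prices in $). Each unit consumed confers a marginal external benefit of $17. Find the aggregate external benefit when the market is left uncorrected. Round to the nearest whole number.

Market equilibrium (private): 8 + q = 42 - q → q_m = 17.0000.
Total external benefit = MEB × q_m = 17 × 17.0000 = 289.0000.

$289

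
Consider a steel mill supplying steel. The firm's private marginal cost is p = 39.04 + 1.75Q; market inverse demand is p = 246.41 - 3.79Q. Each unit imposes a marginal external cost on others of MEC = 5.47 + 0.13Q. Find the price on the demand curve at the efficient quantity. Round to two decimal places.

Social marginal cost = private MC + MEC = 44.51 + 1.88Q.
Set SMC = demand: 44.51 + 1.88Q = 246.41 - 3.79Q → Q* = 35.6085.
Consumer price on the demand curve at Q*: 246.41 − 3.79×35.6085 = 111.4538.

P = 111.45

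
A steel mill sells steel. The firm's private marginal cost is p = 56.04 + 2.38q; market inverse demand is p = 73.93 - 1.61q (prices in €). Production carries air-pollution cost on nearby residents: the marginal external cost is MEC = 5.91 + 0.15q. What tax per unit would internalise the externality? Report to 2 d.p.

tax = €6.34 per unit

Social marginal cost = private MC + MEC = 61.95 + 2.53q.
Set SMC = demand: 61.95 + 2.53q = 73.93 - 1.61q → q* = 2.8937.
The Pigouvian tax equals MEC at q*: 5.91 + 0.15×2.8937 = 6.3441.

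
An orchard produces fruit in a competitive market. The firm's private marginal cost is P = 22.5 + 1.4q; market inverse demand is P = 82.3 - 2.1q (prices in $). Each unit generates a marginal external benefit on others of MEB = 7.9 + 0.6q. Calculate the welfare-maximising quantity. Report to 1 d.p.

q* = 23.3

Social marginal cost = private MC − MEB = 14.6 + 0.8q.
Set SMC = demand: 14.6 + 0.8q = 82.3 - 2.1q → q* = 23.3448.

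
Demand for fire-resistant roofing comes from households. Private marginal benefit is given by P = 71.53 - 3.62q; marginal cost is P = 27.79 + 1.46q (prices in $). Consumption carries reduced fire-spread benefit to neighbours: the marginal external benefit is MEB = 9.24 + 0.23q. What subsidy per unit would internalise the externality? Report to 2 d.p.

subsidy = $11.75 per unit

Social marginal benefit = demand + MEB = 80.77 - 3.39q.
Set SMB = MC: 80.77 - 3.39q = 27.79 + 1.46q → q* = 10.9237.
The Pigouvian subsidy equals MEB at q*: 9.24 + 0.23×10.9237 = 11.7525.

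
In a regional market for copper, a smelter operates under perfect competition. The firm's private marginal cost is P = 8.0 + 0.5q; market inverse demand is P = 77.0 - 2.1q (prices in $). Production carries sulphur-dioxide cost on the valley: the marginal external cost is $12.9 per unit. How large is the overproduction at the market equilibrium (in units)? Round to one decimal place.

Market equilibrium (private): 8.0 + 0.5q = 77.0 - 2.1q → q_m = 26.5385.
Social marginal cost = private MC + MEC = 20.9 + 0.5q.
Set SMC = demand: 20.9 + 0.5q = 77.0 - 2.1q → q* = 21.5769.
Gap = |26.5385 − 21.5769| = 4.9616.

5.0 units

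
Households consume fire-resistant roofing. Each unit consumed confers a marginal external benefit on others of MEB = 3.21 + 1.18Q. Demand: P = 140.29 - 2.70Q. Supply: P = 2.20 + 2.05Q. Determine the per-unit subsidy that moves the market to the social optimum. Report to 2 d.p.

Social marginal benefit = demand + MEB = 143.50 - 1.52Q.
Set SMB = MC: 143.50 - 1.52Q = 2.20 + 2.05Q → Q* = 39.5798.
The Pigouvian subsidy equals MEB at Q*: 3.21 + 1.18×39.5798 = 49.9142.

subsidy = 49.91 per unit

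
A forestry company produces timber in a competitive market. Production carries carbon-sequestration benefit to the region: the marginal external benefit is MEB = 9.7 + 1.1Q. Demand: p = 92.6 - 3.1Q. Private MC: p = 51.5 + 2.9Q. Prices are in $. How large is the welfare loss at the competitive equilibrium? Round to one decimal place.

Market equilibrium (private): 51.5 + 2.9Q = 92.6 - 3.1Q → Q_m = 6.8500.
Social marginal cost = private MC − MEB = 41.8 + 1.8Q.
Set SMC = demand: 41.8 + 1.8Q = 92.6 - 3.1Q → Q* = 10.3673.
The loss is the area between SMC and demand from Q* to Q_m; with linear curves that's a triangle of height MEB(Q_m).
DWL = ½ × 3.5173 × 17.2350 = 30.3103.

DWL = $30.3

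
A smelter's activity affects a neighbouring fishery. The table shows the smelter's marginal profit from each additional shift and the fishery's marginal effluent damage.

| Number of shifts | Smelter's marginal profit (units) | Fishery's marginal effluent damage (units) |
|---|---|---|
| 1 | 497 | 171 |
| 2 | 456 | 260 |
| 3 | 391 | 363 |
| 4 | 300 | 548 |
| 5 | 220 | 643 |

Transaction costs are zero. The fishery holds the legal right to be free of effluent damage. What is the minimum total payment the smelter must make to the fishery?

Efficient level: marginal profit ≥ marginal effluent damage through level 3, so k* = 3.
With the fishery holding the right, the smelter must at least compensate total damage at k*: 171 + 260 + 363 = 794.

794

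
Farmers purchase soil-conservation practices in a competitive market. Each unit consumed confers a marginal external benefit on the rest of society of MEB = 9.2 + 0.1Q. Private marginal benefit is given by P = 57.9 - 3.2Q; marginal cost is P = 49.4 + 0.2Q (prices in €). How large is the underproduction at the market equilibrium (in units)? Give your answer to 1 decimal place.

2.9 units

Market equilibrium (private): 49.4 + 0.2Q = 57.9 - 3.2Q → Q_m = 2.5000.
Social marginal benefit = demand + MEB = 67.1 - 3.1Q.
Set SMB = MC: 67.1 - 3.1Q = 49.4 + 0.2Q → Q* = 5.3636.
Gap = |2.5000 − 5.3636| = 2.8636.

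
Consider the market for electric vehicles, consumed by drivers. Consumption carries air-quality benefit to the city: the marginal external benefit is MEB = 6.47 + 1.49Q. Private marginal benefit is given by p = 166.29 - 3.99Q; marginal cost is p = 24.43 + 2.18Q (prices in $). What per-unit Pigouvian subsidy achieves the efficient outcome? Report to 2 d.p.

subsidy = $53.69 per unit

Social marginal benefit = demand + MEB = 172.76 - 2.50Q.
Set SMB = MC: 172.76 - 2.50Q = 24.43 + 2.18Q → Q* = 31.6944.
The Pigouvian subsidy equals MEB at Q*: 6.47 + 1.49×31.6944 = 53.6947.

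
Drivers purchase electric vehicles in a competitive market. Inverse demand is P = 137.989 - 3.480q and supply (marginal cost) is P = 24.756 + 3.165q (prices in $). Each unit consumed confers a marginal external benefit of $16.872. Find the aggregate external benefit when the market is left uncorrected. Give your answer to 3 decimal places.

$287.504

Market equilibrium (private): 24.756 + 3.165q = 137.989 - 3.480q → q_m = 17.0403.
Total external benefit = MEB × q_m = 16.872 × 17.0403 = 287.5039.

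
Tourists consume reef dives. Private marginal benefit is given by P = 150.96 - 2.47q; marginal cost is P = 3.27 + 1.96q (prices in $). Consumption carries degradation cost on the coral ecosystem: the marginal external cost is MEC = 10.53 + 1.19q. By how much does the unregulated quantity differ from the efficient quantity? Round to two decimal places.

8.93 units

Market equilibrium (private): 3.27 + 1.96q = 150.96 - 2.47q → q_m = 33.3386.
Social marginal benefit = demand − MEC = 140.43 - 3.66q.
Set SMB = MC: 140.43 - 3.66q = 3.27 + 1.96q → q* = 24.4057.
Gap = |33.3386 − 24.4057| = 8.9329.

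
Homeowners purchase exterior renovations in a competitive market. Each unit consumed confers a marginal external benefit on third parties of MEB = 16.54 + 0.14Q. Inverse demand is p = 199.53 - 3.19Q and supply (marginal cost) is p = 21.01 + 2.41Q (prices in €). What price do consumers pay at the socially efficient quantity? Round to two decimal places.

P = €85.57

Social marginal benefit = demand + MEB = 216.07 - 3.05Q.
Set SMB = MC: 216.07 - 3.05Q = 21.01 + 2.41Q → Q* = 35.7253.
Consumer price on the demand curve at Q*: 199.53 − 3.19×35.7253 = 85.5663.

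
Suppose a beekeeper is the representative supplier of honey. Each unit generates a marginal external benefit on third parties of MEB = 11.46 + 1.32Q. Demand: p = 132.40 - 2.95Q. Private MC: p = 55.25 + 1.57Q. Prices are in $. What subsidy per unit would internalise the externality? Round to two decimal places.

Social marginal cost = private MC − MEB = 43.79 + 0.25Q.
Set SMC = demand: 43.79 + 0.25Q = 132.40 - 2.95Q → Q* = 27.6906.
The Pigouvian subsidy equals MEB at Q*: 11.46 + 1.32×27.6906 = 48.0116.

subsidy = $48.01 per unit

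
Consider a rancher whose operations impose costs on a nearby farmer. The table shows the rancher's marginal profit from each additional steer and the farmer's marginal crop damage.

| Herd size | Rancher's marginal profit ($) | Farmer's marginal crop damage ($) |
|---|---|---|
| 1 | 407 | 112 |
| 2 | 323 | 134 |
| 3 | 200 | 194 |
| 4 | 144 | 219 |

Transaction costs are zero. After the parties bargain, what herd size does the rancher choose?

3

Bargaining reaches the level where marginal profit last exceeds marginal crop damage.
That holds through level 3 (200 ≥ 194) but not at 4 (144 < 219).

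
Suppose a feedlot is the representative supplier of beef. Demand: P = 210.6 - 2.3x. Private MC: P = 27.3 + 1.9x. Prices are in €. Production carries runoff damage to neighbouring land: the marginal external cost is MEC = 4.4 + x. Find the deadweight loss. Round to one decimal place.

DWL = €221.9

Market equilibrium (private): 27.3 + 1.9x = 210.6 - 2.3x → x_m = 43.6429.
Social marginal cost = private MC + MEC = 31.7 + 2.9x.
Set SMC = demand: 31.7 + 2.9x = 210.6 - 2.3x → x* = 34.4038.
Height of the DWL triangle at x_m is SMC(x_m) − demand(x_m) = MEC(x_m) = 48.0429.
DWL = ½ × 9.2391 × 48.0429 = 221.9366.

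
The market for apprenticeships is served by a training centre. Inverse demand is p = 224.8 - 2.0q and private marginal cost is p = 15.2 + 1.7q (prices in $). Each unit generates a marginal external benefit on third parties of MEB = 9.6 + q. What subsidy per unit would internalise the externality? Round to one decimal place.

Social marginal cost = private MC − MEB = 5.6 + 0.7q.
Set SMC = demand: 5.6 + 0.7q = 224.8 - 2.0q → q* = 81.1852.
The Pigouvian subsidy equals MEB at q*: 9.6 + 1.0×81.1852 = 90.7852.

subsidy = $90.8 per unit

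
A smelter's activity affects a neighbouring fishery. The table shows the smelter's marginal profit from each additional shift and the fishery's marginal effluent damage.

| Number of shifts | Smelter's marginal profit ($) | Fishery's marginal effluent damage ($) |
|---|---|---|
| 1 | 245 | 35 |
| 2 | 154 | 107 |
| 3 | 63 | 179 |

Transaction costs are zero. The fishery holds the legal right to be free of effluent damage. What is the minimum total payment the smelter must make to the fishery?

Efficient level: marginal profit ≥ marginal effluent damage through level 2, so k* = 2.
With the fishery holding the right, the smelter must at least compensate total damage at k*: 35 + 107 = 142.

$142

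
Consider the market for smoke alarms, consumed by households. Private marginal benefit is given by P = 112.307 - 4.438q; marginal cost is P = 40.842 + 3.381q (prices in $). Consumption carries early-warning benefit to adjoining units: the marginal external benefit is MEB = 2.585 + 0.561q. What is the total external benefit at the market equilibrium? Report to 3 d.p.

Market equilibrium (private): 40.842 + 3.381q = 112.307 - 4.438q → q_m = 9.1399.
Total external benefit = ∫₀^{q_m} (2.585 + 0.561q) dq = 2.585×9.1399 + ½×0.561×9.1399² = 47.0590.

$47.059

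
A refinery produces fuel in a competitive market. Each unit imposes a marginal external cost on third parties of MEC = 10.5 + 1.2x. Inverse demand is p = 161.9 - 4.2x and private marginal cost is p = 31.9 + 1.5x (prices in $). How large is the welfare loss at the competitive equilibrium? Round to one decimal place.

DWL = $103.9

Market equilibrium (private): 31.9 + 1.5x = 161.9 - 4.2x → x_m = 22.8070.
Social marginal cost = private MC + MEC = 42.4 + 2.7x.
Set SMC = demand: 42.4 + 2.7x = 161.9 - 4.2x → x* = 17.3188.
The loss is the area between SMC and demand from x* to x_m; with linear curves that's a triangle of height MEC(x_m).
DWL = ½ × 5.4882 × 37.8684 = 103.9147.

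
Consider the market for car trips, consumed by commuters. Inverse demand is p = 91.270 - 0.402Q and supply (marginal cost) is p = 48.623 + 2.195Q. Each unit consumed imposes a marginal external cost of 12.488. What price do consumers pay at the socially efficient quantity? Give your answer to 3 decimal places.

Social marginal benefit = demand − MEC = 78.782 - 0.402Q.
Set SMB = MC: 78.782 - 0.402Q = 48.623 + 2.195Q → Q* = 11.6130.
Consumer price on the demand curve at Q*: 91.270 − 0.402×11.6130 = 86.6016.

P = 86.602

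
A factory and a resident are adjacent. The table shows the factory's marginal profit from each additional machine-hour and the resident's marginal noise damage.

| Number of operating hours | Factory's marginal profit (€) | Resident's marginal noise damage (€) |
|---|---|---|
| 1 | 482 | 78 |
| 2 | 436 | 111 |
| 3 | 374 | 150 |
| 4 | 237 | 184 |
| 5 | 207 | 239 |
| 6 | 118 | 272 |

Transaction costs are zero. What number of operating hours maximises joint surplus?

4

Bargaining reaches the level where marginal profit last exceeds marginal noise damage.
That holds through level 4 (237 ≥ 184) but not at 5 (207 < 239).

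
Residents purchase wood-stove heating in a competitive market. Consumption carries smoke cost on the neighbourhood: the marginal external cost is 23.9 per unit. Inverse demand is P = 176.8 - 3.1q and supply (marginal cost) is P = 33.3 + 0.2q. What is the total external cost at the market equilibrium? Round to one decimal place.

Market equilibrium (private): 33.3 + 0.2q = 176.8 - 3.1q → q_m = 43.4848.
Total external cost = MEC × q_m = 23.9 × 43.4848 = 1039.2867.

1039.3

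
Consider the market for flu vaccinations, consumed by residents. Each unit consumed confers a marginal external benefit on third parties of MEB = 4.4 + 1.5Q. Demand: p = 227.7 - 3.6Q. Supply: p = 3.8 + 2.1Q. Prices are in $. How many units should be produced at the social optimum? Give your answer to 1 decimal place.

Q* = 54.4

Social marginal benefit = demand + MEB = 232.1 - 2.1Q.
Set SMB = MC: 232.1 - 2.1Q = 3.8 + 2.1Q → Q* = 54.3571.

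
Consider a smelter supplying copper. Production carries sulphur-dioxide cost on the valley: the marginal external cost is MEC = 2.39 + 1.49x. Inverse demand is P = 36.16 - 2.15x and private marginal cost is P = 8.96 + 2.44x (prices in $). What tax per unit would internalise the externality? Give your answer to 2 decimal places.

Social marginal cost = private MC + MEC = 11.35 + 3.93x.
Set SMC = demand: 11.35 + 3.93x = 36.16 - 2.15x → x* = 4.0806.
The Pigouvian tax equals MEC at x*: 2.39 + 1.49×4.0806 = 8.4701.

tax = $8.47 per unit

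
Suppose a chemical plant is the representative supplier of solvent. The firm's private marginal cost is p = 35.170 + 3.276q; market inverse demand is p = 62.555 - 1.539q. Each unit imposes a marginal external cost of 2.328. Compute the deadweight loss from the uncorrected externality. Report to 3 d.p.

Market equilibrium (private): 35.170 + 3.276q = 62.555 - 1.539q → q_m = 5.6874.
Social marginal cost = private MC + MEC = 37.498 + 3.276q.
Set SMC = demand: 37.498 + 3.276q = 62.555 - 1.539q → q* = 5.2039.
The loss is the area between SMC and demand from q* to q_m; with linear curves that's a triangle of height MEC(q_m).
DWL = ½ × 0.4835 × 2.3280 = 0.5628.

DWL = 0.563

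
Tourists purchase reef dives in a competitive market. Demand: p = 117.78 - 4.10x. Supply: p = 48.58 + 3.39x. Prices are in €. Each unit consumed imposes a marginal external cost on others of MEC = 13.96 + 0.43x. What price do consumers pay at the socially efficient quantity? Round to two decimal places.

Social marginal benefit = demand − MEC = 103.82 - 4.53x.
Set SMB = MC: 103.82 - 4.53x = 48.58 + 3.39x → x* = 6.9747.
Consumer price on the demand curve at x*: 117.78 − 4.10×6.9747 = 89.1837.

P = €89.18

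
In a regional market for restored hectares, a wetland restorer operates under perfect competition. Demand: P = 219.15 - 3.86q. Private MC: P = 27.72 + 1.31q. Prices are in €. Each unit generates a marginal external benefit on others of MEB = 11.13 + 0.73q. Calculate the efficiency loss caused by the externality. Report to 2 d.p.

DWL = €163.98

Market equilibrium (private): 27.72 + 1.31q = 219.15 - 3.86q → q_m = 37.0271.
Social marginal cost = private MC − MEB = 16.59 + 0.58q.
Set SMC = demand: 16.59 + 0.58q = 219.15 - 3.86q → q* = 45.6216.
The welfare-loss triangle has base |q_m − q*| and height MEB(q_m) (the vertical gap between SMC and demand is zero at q* and MEB at q_m).
DWL = ½ × 8.5945 × 38.1598 = 163.9822.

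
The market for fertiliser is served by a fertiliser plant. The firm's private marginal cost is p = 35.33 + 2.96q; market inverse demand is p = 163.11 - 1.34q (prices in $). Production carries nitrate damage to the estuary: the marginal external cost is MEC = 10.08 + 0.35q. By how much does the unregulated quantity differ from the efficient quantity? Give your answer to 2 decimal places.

4.40 units

Market equilibrium (private): 35.33 + 2.96q = 163.11 - 1.34q → q_m = 29.7163.
Social marginal cost = private MC + MEC = 45.41 + 3.31q.
Set SMC = demand: 45.41 + 3.31q = 163.11 - 1.34q → q* = 25.3118.
Gap = |29.7163 − 25.3118| = 4.4045.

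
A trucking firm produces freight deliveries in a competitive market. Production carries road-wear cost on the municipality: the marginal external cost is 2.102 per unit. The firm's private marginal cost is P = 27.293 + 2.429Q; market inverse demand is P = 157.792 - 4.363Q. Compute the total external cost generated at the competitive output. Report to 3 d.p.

Market equilibrium (private): 27.293 + 2.429Q = 157.792 - 4.363Q → Q_m = 19.2136.
Total external cost = MEC × Q_m = 2.102 × 19.2136 = 40.3870.

40.387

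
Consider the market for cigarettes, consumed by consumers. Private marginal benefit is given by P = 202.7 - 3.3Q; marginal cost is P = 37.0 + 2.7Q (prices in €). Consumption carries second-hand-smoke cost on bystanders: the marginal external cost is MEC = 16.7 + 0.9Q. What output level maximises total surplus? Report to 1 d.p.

Q* = 21.6

Social marginal benefit = demand − MEC = 186.0 - 4.2Q.
Set SMB = MC: 186.0 - 4.2Q = 37.0 + 2.7Q → Q* = 21.5942.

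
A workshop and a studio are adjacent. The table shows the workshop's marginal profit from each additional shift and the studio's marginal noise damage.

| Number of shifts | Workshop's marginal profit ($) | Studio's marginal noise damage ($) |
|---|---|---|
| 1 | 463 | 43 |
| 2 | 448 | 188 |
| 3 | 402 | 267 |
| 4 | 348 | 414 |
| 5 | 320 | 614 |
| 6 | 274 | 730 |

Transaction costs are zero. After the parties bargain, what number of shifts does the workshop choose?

3

Bargaining reaches the level where marginal profit last exceeds marginal noise damage.
That holds through level 3 (402 ≥ 267) but not at 4 (348 < 414).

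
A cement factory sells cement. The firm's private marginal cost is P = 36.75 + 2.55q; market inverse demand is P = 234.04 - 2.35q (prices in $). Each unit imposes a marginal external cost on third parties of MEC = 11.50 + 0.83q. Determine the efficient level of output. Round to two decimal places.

q* = 32.42

Social marginal cost = private MC + MEC = 48.25 + 3.38q.
Set SMC = demand: 48.25 + 3.38q = 234.04 - 2.35q → q* = 32.4241.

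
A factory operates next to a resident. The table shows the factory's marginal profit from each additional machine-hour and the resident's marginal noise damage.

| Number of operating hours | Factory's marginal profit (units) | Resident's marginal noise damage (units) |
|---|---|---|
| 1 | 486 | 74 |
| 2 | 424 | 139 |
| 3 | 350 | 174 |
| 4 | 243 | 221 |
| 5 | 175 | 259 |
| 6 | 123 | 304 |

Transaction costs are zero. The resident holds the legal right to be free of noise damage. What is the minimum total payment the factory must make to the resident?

Efficient level: marginal profit ≥ marginal noise damage through level 4, so k* = 4.
With the resident holding the right, the factory must at least compensate total damage at k*: 74 + 139 + 174 + 221 = 608.

608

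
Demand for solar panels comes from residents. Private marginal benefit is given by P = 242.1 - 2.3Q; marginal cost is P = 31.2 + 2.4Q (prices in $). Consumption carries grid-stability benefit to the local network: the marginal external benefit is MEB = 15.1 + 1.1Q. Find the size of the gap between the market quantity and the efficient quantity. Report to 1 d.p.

Market equilibrium (private): 31.2 + 2.4Q = 242.1 - 2.3Q → Q_m = 44.8723.
Social marginal benefit = demand + MEB = 257.2 - 1.2Q.
Set SMB = MC: 257.2 - 1.2Q = 31.2 + 2.4Q → Q* = 62.7778.
Gap = |44.8723 − 62.7778| = 17.9055.

17.9 units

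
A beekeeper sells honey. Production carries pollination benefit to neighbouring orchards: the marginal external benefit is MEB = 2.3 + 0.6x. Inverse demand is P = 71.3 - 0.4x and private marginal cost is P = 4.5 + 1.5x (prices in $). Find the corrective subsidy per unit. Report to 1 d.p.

subsidy = $34.2 per unit

Social marginal cost = private MC − MEB = 2.2 + 0.9x.
Set SMC = demand: 2.2 + 0.9x = 71.3 - 0.4x → x* = 53.1538.
The Pigouvian subsidy equals MEB at x*: 2.3 + 0.6×53.1538 = 34.1923.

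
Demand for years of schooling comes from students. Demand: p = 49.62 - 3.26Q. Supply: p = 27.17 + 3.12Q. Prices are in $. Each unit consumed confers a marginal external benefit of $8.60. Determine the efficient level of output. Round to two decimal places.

Q* = 4.87

Social marginal benefit = demand + MEB = 58.22 - 3.26Q.
Set SMB = MC: 58.22 - 3.26Q = 27.17 + 3.12Q → Q* = 4.8668.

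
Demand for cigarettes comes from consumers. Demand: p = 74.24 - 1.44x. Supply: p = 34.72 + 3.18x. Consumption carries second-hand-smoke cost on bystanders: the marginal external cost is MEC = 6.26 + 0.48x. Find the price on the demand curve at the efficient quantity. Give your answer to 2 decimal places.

Social marginal benefit = demand − MEC = 67.98 - 1.92x.
Set SMB = MC: 67.98 - 1.92x = 34.72 + 3.18x → x* = 6.5216.
Consumer price on the demand curve at x*: 74.24 − 1.44×6.5216 = 64.8489.

P = 64.85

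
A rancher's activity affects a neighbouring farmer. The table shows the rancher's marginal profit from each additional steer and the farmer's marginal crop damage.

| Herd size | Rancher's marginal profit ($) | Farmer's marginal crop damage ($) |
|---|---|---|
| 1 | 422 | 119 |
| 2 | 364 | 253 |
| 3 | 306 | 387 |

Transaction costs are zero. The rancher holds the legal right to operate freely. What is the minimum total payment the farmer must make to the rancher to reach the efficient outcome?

$306

Left alone the rancher would choose level 3 (marginal profit stays positive).
Efficient level: k* = 2 (marginal profit ≥ marginal crop damage through 2).
The farmer must at least cover the rancher's forgone profit from cutting 3→2: 306 = 306.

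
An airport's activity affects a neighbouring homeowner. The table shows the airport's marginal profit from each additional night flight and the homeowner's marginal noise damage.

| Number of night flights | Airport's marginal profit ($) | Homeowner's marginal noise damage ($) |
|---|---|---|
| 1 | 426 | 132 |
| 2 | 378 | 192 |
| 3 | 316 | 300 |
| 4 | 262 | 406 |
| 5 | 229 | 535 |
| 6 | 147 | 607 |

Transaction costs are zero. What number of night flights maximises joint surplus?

3

Bargaining reaches the level where marginal profit last exceeds marginal noise damage.
That holds through level 3 (316 ≥ 300) but not at 4 (262 < 406).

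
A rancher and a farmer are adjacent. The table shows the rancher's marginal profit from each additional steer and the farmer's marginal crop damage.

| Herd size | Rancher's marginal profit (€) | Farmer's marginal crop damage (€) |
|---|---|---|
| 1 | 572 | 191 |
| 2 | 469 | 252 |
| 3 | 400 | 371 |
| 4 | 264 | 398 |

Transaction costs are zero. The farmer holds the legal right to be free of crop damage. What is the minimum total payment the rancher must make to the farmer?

Efficient level: marginal profit ≥ marginal crop damage through level 3, so k* = 3.
With the farmer holding the right, the rancher must at least compensate total damage at k*: 191 + 252 + 371 = 814.

€814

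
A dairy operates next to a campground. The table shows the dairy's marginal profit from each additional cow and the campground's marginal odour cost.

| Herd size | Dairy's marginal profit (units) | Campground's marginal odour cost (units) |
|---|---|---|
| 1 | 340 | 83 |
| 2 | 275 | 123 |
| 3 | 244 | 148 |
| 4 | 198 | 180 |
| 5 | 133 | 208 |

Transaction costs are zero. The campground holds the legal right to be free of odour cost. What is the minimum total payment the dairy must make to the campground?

534

Efficient level: marginal profit ≥ marginal odour cost through level 4, so k* = 4.
With the campground holding the right, the dairy must at least compensate total damage at k*: 83 + 123 + 148 + 180 = 534.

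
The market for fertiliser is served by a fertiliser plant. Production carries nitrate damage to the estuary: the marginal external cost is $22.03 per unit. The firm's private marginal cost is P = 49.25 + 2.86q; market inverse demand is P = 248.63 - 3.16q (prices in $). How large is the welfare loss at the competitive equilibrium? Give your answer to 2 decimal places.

Market equilibrium (private): 49.25 + 2.86q = 248.63 - 3.16q → q_m = 33.1196.
Social marginal cost = private MC + MEC = 71.28 + 2.86q.
Set SMC = demand: 71.28 + 2.86q = 248.63 - 3.16q → q* = 29.4601.
The loss is the area between SMC and demand from q* to q_m; with linear curves that's a triangle of height MEC(q_m).
DWL = ½ × 3.6595 × 22.0300 = 40.3094.

DWL = $40.31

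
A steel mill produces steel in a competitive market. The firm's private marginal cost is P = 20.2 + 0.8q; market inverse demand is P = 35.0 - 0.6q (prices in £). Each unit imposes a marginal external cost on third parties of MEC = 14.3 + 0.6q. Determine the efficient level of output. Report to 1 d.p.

Social marginal cost = private MC + MEC = 34.5 + 1.4q.
Set SMC = demand: 34.5 + 1.4q = 35.0 - 0.6q → q* = 0.2500.

q* = 0.3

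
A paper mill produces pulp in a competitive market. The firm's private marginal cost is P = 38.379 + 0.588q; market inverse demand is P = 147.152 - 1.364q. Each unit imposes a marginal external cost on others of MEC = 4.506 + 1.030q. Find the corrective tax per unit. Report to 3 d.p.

tax = 40.520 per unit

Social marginal cost = private MC + MEC = 42.885 + 1.618q.
Set SMC = demand: 42.885 + 1.618q = 147.152 - 1.364q → q* = 34.9655.
The Pigouvian tax equals MEC at q*: 4.506 + 1.030×34.9655 = 40.5205.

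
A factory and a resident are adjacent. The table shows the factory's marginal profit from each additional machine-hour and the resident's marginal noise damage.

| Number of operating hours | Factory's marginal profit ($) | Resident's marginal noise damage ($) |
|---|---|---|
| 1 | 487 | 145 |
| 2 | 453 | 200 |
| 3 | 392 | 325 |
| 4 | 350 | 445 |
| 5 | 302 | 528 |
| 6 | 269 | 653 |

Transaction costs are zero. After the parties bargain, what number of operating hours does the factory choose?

3

Bargaining reaches the level where marginal profit last exceeds marginal noise damage.
That holds through level 3 (392 ≥ 325) but not at 4 (350 < 445).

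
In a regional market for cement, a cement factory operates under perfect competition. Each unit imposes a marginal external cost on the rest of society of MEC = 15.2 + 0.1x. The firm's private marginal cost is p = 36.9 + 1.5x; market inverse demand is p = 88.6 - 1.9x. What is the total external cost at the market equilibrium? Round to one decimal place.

242.7

Market equilibrium (private): 36.9 + 1.5x = 88.6 - 1.9x → x_m = 15.2059.
Total external cost = ∫₀^{x_m} (15.2 + 0.1x) dx = 15.2×15.2059 + ½×0.1×15.2059² = 242.6906.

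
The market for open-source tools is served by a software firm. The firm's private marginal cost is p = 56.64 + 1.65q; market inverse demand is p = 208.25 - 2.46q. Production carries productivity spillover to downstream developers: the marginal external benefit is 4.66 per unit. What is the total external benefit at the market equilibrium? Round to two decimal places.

Market equilibrium (private): 56.64 + 1.65q = 208.25 - 2.46q → q_m = 36.8881.
Total external benefit = MEB × q_m = 4.66 × 36.8881 = 171.8985.

171.90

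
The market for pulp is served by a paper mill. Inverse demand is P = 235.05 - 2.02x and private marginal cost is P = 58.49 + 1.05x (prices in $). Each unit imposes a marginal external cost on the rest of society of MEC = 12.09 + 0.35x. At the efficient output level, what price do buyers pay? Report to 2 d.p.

Social marginal cost = private MC + MEC = 70.58 + 1.40x.
Set SMC = demand: 70.58 + 1.40x = 235.05 - 2.02x → x* = 48.0906.
Consumer price on the demand curve at x*: 235.05 − 2.02×48.0906 = 137.9070.

P = $137.91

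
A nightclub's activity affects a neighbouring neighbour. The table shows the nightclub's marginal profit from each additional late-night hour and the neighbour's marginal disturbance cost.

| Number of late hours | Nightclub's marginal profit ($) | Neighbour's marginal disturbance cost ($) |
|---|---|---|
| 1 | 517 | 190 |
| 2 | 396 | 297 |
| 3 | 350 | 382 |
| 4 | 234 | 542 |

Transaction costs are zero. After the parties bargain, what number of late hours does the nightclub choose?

Bargaining reaches the level where marginal profit last exceeds marginal disturbance cost.
That holds through level 2 (396 ≥ 297) but not at 3 (350 < 382).

2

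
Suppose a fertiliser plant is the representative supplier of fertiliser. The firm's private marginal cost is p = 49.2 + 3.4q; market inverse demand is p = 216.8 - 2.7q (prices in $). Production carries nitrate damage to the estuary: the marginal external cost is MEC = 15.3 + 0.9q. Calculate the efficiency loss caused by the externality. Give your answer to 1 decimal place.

Market equilibrium (private): 49.2 + 3.4q = 216.8 - 2.7q → q_m = 27.4754.
Social marginal cost = private MC + MEC = 64.5 + 4.3q.
Set SMC = demand: 64.5 + 4.3q = 216.8 - 2.7q → q* = 21.7571.
Between q* and q_m the wedge SMC − demand runs linearly from 0 to MEC(q_m), so the loss is a triangle.
DWL = ½ × 5.7183 × 40.0279 = 114.4458.

DWL = $114.4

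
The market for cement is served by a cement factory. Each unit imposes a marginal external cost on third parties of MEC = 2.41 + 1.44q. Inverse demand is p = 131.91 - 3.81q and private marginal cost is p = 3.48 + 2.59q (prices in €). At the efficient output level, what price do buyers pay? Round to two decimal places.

P = €70.67

Social marginal cost = private MC + MEC = 5.89 + 4.03q.
Set SMC = demand: 5.89 + 4.03q = 131.91 - 3.81q → q* = 16.0740.
Consumer price on the demand curve at q*: 131.91 − 3.81×16.0740 = 70.6681.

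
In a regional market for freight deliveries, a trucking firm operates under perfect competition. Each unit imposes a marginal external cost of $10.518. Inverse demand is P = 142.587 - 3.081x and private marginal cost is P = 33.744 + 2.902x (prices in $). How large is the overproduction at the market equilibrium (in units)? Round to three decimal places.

Market equilibrium (private): 33.744 + 2.902x = 142.587 - 3.081x → x_m = 18.1920.
Social marginal cost = private MC + MEC = 44.262 + 2.902x.
Set SMC = demand: 44.262 + 2.902x = 142.587 - 3.081x → x* = 16.4341.
Gap = |18.1920 − 16.4341| = 1.7579.

1.758 units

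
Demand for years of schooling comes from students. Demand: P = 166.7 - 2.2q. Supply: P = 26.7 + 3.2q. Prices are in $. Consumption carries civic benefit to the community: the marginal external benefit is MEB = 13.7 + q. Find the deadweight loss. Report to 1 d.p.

Market equilibrium (private): 26.7 + 3.2q = 166.7 - 2.2q → q_m = 25.9259.
Social marginal benefit = demand + MEB = 180.4 - 1.2q.
Set SMB = MC: 180.4 - 1.2q = 26.7 + 3.2q → q* = 34.9318.
Between q* and q_m the wedge SMB − MC runs linearly from 0 to MEB(q_m), so the loss is a triangle.
DWL = ½ × 9.0059 × 39.6259 = 178.4334.

DWL = $178.4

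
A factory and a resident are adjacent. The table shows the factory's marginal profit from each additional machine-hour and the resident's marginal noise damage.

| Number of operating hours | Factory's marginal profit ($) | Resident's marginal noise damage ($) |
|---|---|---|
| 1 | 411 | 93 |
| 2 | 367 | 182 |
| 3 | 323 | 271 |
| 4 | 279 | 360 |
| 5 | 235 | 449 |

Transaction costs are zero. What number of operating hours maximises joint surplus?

Bargaining reaches the level where marginal profit last exceeds marginal noise damage.
That holds through level 3 (323 ≥ 271) but not at 4 (279 < 360).

3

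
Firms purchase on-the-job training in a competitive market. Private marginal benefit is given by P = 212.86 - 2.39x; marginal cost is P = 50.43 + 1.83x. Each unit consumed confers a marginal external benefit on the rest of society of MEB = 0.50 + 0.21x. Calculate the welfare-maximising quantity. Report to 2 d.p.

x* = 40.63

Social marginal benefit = demand + MEB = 213.36 - 2.18x.
Set SMB = MC: 213.36 - 2.18x = 50.43 + 1.83x → x* = 40.6309.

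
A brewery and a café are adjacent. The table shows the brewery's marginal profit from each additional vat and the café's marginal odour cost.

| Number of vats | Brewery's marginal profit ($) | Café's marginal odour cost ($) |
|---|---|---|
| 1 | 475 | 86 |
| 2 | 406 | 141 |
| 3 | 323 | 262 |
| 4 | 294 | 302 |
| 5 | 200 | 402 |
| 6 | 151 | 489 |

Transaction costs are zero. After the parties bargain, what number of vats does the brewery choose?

Bargaining reaches the level where marginal profit last exceeds marginal odour cost.
That holds through level 3 (323 ≥ 262) but not at 4 (294 < 302).

3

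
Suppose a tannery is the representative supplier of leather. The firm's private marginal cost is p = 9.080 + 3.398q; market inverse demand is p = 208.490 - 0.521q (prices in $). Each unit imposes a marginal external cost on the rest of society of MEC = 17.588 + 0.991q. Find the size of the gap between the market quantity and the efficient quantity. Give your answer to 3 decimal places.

13.852 units

Market equilibrium (private): 9.080 + 3.398q = 208.490 - 0.521q → q_m = 50.8829.
Social marginal cost = private MC + MEC = 26.668 + 4.389q.
Set SMC = demand: 26.668 + 4.389q = 208.490 - 0.521q → q* = 37.0310.
Gap = |50.8829 − 37.0310| = 13.8519.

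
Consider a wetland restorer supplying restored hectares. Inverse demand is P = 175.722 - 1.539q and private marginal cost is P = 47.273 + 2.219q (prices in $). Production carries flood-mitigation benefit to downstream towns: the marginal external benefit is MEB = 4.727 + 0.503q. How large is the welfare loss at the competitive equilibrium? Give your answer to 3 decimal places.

Market equilibrium (private): 47.273 + 2.219q = 175.722 - 1.539q → q_m = 34.1801.
Social marginal cost = private MC − MEB = 42.546 + 1.716q.
Set SMC = demand: 42.546 + 1.716q = 175.722 - 1.539q → q* = 40.9143.
Between q* and q_m the wedge demand − SMC runs linearly from 0 to MEB(q_m), so the loss is a triangle.
DWL = ½ × 6.7342 × 21.9196 = 73.8055.

DWL = $73.805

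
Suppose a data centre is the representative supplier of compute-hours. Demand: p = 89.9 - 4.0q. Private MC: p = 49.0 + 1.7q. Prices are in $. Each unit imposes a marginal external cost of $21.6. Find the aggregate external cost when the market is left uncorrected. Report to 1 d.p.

$155.0

Market equilibrium (private): 49.0 + 1.7q = 89.9 - 4.0q → q_m = 7.1754.
Total external cost = MEC × q_m = 21.6 × 7.1754 = 154.9886.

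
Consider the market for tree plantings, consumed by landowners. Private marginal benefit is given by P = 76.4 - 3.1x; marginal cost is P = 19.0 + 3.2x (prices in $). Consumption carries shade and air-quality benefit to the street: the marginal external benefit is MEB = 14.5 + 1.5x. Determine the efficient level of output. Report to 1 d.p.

x* = 15.0

Social marginal benefit = demand + MEB = 90.9 - 1.6x.
Set SMB = MC: 90.9 - 1.6x = 19.0 + 3.2x → x* = 14.9792.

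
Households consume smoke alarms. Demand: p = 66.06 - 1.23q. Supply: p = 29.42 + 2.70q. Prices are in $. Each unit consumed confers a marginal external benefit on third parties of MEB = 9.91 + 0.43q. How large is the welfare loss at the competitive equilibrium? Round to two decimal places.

DWL = $27.68

Market equilibrium (private): 29.42 + 2.70q = 66.06 - 1.23q → q_m = 9.3232.
Social marginal benefit = demand + MEB = 75.97 - 0.80q.
Set SMB = MC: 75.97 - 0.80q = 29.42 + 2.70q → q* = 13.3000.
The welfare-loss triangle has base |q_m − q*| and height MEB(q_m) (the vertical gap between SMB and MC is zero at q* and MEB at q_m).
DWL = ½ × 3.9768 × 13.9190 = 27.6765.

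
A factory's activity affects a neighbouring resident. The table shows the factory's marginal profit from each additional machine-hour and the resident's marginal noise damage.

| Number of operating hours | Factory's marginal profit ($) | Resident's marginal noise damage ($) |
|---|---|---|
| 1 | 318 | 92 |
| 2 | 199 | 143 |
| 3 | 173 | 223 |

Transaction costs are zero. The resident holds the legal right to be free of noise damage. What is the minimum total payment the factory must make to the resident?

$235

Efficient level: marginal profit ≥ marginal noise damage through level 2, so k* = 2.
With the resident holding the right, the factory must at least compensate total damage at k*: 92 + 143 = 235.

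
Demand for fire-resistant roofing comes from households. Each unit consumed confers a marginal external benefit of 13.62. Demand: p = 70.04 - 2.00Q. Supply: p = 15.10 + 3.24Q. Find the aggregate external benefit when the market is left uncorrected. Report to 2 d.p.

142.80

Market equilibrium (private): 15.10 + 3.24Q = 70.04 - 2.00Q → Q_m = 10.4847.
Total external benefit = MEB × Q_m = 13.62 × 10.4847 = 142.8016.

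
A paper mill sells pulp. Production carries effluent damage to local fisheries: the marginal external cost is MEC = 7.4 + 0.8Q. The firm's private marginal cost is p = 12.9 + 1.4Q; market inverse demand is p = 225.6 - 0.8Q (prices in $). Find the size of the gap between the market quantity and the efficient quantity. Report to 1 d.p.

Market equilibrium (private): 12.9 + 1.4Q = 225.6 - 0.8Q → Q_m = 96.6818.
Social marginal cost = private MC + MEC = 20.3 + 2.2Q.
Set SMC = demand: 20.3 + 2.2Q = 225.6 - 0.8Q → Q* = 68.4333.
Gap = |96.6818 − 68.4333| = 28.2485.

28.2 units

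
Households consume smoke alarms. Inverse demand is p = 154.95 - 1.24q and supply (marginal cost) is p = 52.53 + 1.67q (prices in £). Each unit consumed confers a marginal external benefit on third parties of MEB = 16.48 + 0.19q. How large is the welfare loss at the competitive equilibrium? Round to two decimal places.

Market equilibrium (private): 52.53 + 1.67q = 154.95 - 1.24q → q_m = 35.1959.
Social marginal benefit = demand + MEB = 171.43 - 1.05q.
Set SMB = MC: 171.43 - 1.05q = 52.53 + 1.67q → q* = 43.7132.
Height of the DWL triangle at q_m is SMB(q_m) − MC(q_m) = MEB(q_m) = 23.1672.
DWL = ½ × 8.5173 × 23.1672 = 98.6610.

DWL = £98.66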